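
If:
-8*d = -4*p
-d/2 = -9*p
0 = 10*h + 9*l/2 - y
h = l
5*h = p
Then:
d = 0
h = 0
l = 0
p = 0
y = 0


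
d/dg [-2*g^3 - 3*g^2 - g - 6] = -6*g^2 - 6*g - 1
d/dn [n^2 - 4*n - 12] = 2*n - 4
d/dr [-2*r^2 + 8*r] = 8 - 4*r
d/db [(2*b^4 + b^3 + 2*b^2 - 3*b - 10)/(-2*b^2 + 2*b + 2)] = (-2*b^5 + 5*b^4/2 + 5*b^3 + b^2 - 8*b + 7/2)/(b^4 - 2*b^3 - b^2 + 2*b + 1)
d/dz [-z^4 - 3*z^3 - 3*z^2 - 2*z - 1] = -4*z^3 - 9*z^2 - 6*z - 2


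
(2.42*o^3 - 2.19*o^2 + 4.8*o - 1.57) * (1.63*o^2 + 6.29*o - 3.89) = 3.9446*o^5 + 11.6521*o^4 - 15.3649*o^3 + 36.152*o^2 - 28.5473*o + 6.1073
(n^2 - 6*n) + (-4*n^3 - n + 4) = -4*n^3 + n^2 - 7*n + 4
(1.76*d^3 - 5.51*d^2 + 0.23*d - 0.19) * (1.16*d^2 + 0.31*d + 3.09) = 2.0416*d^5 - 5.846*d^4 + 3.9971*d^3 - 17.175*d^2 + 0.6518*d - 0.5871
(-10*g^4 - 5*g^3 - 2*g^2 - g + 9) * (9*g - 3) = -90*g^5 - 15*g^4 - 3*g^3 - 3*g^2 + 84*g - 27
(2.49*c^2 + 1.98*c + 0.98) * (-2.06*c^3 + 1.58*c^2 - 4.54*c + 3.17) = -5.1294*c^5 - 0.1446*c^4 - 10.195*c^3 + 0.452500000000001*c^2 + 1.8274*c + 3.1066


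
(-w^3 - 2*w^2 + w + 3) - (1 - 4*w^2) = -w^3 + 2*w^2 + w + 2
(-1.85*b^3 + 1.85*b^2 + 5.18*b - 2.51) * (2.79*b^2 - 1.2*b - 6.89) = -5.1615*b^5 + 7.3815*b^4 + 24.9787*b^3 - 25.9654*b^2 - 32.6782*b + 17.2939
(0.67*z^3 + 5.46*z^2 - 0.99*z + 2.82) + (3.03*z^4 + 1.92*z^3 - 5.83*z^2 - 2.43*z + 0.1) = 3.03*z^4 + 2.59*z^3 - 0.37*z^2 - 3.42*z + 2.92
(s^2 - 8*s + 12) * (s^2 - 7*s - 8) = s^4 - 15*s^3 + 60*s^2 - 20*s - 96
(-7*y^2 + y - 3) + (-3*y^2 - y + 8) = 5 - 10*y^2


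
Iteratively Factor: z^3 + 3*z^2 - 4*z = (z)*(z^2 + 3*z - 4) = z*(z + 4)*(z - 1)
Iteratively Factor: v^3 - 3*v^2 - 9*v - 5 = (v - 5)*(v^2 + 2*v + 1) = (v - 5)*(v + 1)*(v + 1)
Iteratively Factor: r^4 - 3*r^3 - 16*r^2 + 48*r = (r + 4)*(r^3 - 7*r^2 + 12*r) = (r - 4)*(r + 4)*(r^2 - 3*r) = (r - 4)*(r - 3)*(r + 4)*(r)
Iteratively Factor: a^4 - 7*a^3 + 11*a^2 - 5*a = (a - 5)*(a^3 - 2*a^2 + a) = (a - 5)*(a - 1)*(a^2 - a) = a*(a - 5)*(a - 1)*(a - 1)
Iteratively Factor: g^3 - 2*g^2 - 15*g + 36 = (g + 4)*(g^2 - 6*g + 9) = (g - 3)*(g + 4)*(g - 3)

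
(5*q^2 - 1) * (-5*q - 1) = -25*q^3 - 5*q^2 + 5*q + 1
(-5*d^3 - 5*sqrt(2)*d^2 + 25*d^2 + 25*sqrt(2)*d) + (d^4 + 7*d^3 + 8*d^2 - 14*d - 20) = d^4 + 2*d^3 - 5*sqrt(2)*d^2 + 33*d^2 - 14*d + 25*sqrt(2)*d - 20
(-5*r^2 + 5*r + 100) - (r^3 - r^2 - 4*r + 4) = -r^3 - 4*r^2 + 9*r + 96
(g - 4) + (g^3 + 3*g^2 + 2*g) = g^3 + 3*g^2 + 3*g - 4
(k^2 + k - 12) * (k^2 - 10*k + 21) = k^4 - 9*k^3 - k^2 + 141*k - 252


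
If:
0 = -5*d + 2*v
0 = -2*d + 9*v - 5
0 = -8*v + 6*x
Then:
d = 10/41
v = 25/41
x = 100/123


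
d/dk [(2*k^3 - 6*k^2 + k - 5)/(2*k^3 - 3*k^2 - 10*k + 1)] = (6*k^4 - 44*k^3 + 99*k^2 - 42*k - 49)/(4*k^6 - 12*k^5 - 31*k^4 + 64*k^3 + 94*k^2 - 20*k + 1)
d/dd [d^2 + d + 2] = 2*d + 1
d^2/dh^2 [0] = 0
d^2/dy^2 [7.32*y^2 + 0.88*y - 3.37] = 14.6400000000000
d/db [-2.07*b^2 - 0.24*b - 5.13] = -4.14*b - 0.24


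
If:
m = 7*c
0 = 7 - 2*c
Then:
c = 7/2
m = 49/2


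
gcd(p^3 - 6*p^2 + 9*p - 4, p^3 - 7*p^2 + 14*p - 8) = p^2 - 5*p + 4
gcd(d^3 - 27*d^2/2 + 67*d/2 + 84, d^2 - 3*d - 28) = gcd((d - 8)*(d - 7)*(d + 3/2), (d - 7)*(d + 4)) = d - 7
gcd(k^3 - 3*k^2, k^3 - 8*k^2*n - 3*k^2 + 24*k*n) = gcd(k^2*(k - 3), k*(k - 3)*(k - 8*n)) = k^2 - 3*k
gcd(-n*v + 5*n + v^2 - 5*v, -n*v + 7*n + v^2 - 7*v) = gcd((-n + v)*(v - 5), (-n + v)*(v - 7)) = -n + v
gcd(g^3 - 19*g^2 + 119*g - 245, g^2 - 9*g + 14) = g - 7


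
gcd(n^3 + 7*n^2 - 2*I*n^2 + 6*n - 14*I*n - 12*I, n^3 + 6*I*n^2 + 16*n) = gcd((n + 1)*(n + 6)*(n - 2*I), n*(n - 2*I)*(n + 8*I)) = n - 2*I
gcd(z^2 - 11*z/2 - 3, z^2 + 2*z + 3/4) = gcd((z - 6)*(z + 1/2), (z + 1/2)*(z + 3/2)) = z + 1/2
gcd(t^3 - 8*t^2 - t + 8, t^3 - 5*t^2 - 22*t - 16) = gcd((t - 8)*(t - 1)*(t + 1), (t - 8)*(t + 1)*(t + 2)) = t^2 - 7*t - 8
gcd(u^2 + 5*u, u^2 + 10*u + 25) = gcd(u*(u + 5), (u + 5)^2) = u + 5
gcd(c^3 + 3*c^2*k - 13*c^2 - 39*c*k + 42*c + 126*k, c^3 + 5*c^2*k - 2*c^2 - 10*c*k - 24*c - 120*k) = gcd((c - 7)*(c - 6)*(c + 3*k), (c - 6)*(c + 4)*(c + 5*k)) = c - 6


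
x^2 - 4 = (x - 2)*(x + 2)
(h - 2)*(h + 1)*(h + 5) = h^3 + 4*h^2 - 7*h - 10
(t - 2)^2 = t^2 - 4*t + 4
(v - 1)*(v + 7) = v^2 + 6*v - 7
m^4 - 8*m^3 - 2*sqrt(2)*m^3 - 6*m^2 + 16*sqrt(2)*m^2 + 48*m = m*(m - 8)*(m - 3*sqrt(2))*(m + sqrt(2))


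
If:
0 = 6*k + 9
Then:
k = -3/2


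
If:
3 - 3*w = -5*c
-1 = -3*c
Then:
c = 1/3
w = 14/9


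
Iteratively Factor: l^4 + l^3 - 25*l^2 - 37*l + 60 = (l - 1)*(l^3 + 2*l^2 - 23*l - 60) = (l - 1)*(l + 3)*(l^2 - l - 20) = (l - 5)*(l - 1)*(l + 3)*(l + 4)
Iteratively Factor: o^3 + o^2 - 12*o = (o + 4)*(o^2 - 3*o) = o*(o + 4)*(o - 3)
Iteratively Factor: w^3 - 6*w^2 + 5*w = (w)*(w^2 - 6*w + 5) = w*(w - 1)*(w - 5)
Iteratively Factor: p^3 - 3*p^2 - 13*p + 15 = (p + 3)*(p^2 - 6*p + 5) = (p - 5)*(p + 3)*(p - 1)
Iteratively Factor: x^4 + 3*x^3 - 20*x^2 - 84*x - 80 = (x + 2)*(x^3 + x^2 - 22*x - 40) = (x + 2)^2*(x^2 - x - 20) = (x + 2)^2*(x + 4)*(x - 5)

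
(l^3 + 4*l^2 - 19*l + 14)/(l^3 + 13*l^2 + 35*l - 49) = (l - 2)/(l + 7)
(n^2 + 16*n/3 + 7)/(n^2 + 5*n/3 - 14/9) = 3*(n + 3)/(3*n - 2)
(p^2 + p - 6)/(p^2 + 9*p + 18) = (p - 2)/(p + 6)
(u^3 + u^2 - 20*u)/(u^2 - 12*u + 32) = u*(u + 5)/(u - 8)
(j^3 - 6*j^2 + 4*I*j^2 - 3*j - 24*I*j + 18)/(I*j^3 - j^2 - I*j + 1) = (-I*j^2 + j*(3 + 6*I) - 18)/(j^2 - 1)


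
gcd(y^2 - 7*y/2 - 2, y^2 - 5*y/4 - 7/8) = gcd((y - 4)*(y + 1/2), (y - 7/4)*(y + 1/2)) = y + 1/2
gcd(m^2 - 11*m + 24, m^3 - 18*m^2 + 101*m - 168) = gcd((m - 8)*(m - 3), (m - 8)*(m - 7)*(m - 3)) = m^2 - 11*m + 24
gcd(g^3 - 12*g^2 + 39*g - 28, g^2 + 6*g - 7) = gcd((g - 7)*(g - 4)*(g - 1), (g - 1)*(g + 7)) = g - 1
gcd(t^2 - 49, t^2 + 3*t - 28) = t + 7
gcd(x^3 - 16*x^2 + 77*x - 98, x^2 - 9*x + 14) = x^2 - 9*x + 14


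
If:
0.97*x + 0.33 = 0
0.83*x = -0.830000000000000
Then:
No Solution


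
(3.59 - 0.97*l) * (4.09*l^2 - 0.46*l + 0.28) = -3.9673*l^3 + 15.1293*l^2 - 1.923*l + 1.0052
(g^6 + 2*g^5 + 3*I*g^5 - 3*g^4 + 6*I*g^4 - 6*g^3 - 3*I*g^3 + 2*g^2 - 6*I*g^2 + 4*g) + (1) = g^6 + 2*g^5 + 3*I*g^5 - 3*g^4 + 6*I*g^4 - 6*g^3 - 3*I*g^3 + 2*g^2 - 6*I*g^2 + 4*g + 1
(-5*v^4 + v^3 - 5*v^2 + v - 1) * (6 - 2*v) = 10*v^5 - 32*v^4 + 16*v^3 - 32*v^2 + 8*v - 6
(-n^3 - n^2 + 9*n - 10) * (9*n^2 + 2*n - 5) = -9*n^5 - 11*n^4 + 84*n^3 - 67*n^2 - 65*n + 50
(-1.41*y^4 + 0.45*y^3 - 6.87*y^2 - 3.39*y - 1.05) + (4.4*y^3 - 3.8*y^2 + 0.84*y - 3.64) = -1.41*y^4 + 4.85*y^3 - 10.67*y^2 - 2.55*y - 4.69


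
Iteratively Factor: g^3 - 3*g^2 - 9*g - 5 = (g - 5)*(g^2 + 2*g + 1) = (g - 5)*(g + 1)*(g + 1)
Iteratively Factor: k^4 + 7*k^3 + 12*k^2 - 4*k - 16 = (k - 1)*(k^3 + 8*k^2 + 20*k + 16) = (k - 1)*(k + 2)*(k^2 + 6*k + 8) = (k - 1)*(k + 2)^2*(k + 4)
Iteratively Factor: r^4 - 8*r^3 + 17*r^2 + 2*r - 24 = (r - 2)*(r^3 - 6*r^2 + 5*r + 12) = (r - 3)*(r - 2)*(r^2 - 3*r - 4) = (r - 3)*(r - 2)*(r + 1)*(r - 4)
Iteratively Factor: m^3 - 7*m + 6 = (m + 3)*(m^2 - 3*m + 2) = (m - 2)*(m + 3)*(m - 1)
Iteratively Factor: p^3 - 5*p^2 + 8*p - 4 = (p - 1)*(p^2 - 4*p + 4) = (p - 2)*(p - 1)*(p - 2)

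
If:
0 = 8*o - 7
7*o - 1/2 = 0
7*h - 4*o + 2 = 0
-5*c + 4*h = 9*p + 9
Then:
No Solution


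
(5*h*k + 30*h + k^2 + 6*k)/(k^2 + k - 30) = (5*h + k)/(k - 5)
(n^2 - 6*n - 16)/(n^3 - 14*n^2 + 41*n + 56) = (n + 2)/(n^2 - 6*n - 7)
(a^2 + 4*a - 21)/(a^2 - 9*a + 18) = (a + 7)/(a - 6)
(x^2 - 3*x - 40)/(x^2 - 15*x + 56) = (x + 5)/(x - 7)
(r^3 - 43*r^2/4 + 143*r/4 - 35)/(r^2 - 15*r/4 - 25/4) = (4*r^2 - 23*r + 28)/(4*r + 5)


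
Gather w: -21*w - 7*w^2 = -7*w^2 - 21*w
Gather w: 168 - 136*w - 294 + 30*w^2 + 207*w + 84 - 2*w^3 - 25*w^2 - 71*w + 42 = -2*w^3 + 5*w^2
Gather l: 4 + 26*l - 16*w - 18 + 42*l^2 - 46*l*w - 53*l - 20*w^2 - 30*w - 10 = 42*l^2 + l*(-46*w - 27) - 20*w^2 - 46*w - 24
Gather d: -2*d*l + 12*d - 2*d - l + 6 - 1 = d*(10 - 2*l) - l + 5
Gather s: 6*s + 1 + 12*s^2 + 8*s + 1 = 12*s^2 + 14*s + 2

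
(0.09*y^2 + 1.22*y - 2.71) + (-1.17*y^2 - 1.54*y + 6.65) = -1.08*y^2 - 0.32*y + 3.94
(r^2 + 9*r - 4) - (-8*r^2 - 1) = 9*r^2 + 9*r - 3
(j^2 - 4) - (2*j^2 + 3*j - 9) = -j^2 - 3*j + 5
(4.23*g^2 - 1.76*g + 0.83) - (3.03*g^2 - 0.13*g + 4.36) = 1.2*g^2 - 1.63*g - 3.53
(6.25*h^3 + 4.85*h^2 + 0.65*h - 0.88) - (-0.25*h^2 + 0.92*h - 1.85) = 6.25*h^3 + 5.1*h^2 - 0.27*h + 0.97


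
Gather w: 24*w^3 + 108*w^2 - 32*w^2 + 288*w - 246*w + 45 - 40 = 24*w^3 + 76*w^2 + 42*w + 5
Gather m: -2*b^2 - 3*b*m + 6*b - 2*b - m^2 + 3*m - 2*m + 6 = -2*b^2 + 4*b - m^2 + m*(1 - 3*b) + 6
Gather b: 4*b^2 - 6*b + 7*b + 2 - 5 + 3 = 4*b^2 + b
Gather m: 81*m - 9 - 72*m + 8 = 9*m - 1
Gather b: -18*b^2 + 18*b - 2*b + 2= -18*b^2 + 16*b + 2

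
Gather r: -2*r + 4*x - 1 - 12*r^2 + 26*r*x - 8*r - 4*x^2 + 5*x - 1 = -12*r^2 + r*(26*x - 10) - 4*x^2 + 9*x - 2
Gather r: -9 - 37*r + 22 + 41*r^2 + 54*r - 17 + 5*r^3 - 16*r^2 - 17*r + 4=5*r^3 + 25*r^2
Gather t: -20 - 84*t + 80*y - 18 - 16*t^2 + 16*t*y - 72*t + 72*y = -16*t^2 + t*(16*y - 156) + 152*y - 38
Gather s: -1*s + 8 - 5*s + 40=48 - 6*s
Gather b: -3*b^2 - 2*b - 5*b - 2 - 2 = -3*b^2 - 7*b - 4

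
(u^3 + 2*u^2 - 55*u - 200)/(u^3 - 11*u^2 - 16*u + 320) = (u + 5)/(u - 8)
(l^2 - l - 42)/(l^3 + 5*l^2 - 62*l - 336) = (l - 7)/(l^2 - l - 56)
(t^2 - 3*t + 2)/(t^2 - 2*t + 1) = (t - 2)/(t - 1)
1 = 1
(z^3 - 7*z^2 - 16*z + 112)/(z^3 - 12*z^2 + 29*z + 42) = (z^2 - 16)/(z^2 - 5*z - 6)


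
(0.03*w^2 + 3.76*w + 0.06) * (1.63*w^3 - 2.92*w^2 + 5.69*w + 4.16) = 0.0489*w^5 + 6.0412*w^4 - 10.7107*w^3 + 21.344*w^2 + 15.983*w + 0.2496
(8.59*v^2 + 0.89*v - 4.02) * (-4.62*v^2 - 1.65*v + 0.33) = -39.6858*v^4 - 18.2853*v^3 + 19.9386*v^2 + 6.9267*v - 1.3266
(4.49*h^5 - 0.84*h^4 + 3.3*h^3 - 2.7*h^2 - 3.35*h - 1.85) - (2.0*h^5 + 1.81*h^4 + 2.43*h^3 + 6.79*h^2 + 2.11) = 2.49*h^5 - 2.65*h^4 + 0.87*h^3 - 9.49*h^2 - 3.35*h - 3.96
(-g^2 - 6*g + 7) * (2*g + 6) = -2*g^3 - 18*g^2 - 22*g + 42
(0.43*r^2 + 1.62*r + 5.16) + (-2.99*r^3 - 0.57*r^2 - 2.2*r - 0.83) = -2.99*r^3 - 0.14*r^2 - 0.58*r + 4.33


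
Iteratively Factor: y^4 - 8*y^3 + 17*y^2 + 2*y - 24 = (y - 4)*(y^3 - 4*y^2 + y + 6) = (y - 4)*(y - 3)*(y^2 - y - 2) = (y - 4)*(y - 3)*(y + 1)*(y - 2)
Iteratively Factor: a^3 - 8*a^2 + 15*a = (a - 3)*(a^2 - 5*a) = (a - 5)*(a - 3)*(a)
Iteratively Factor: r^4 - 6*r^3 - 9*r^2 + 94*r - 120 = (r - 5)*(r^3 - r^2 - 14*r + 24) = (r - 5)*(r - 2)*(r^2 + r - 12) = (r - 5)*(r - 2)*(r + 4)*(r - 3)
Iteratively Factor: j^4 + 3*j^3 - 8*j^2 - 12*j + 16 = (j + 4)*(j^3 - j^2 - 4*j + 4) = (j - 1)*(j + 4)*(j^2 - 4) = (j - 1)*(j + 2)*(j + 4)*(j - 2)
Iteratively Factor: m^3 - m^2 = (m)*(m^2 - m) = m*(m - 1)*(m)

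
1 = 1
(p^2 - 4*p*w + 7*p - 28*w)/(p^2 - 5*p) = (p^2 - 4*p*w + 7*p - 28*w)/(p*(p - 5))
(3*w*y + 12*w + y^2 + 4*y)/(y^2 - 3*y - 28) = (3*w + y)/(y - 7)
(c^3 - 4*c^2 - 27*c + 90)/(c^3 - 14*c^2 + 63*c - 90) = (c + 5)/(c - 5)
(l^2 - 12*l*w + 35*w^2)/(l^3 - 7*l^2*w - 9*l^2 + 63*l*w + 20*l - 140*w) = (l - 5*w)/(l^2 - 9*l + 20)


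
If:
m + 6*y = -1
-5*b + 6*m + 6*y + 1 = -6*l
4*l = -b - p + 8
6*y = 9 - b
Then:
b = 9 - 6*y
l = 25/3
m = -6*y - 1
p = 6*y - 103/3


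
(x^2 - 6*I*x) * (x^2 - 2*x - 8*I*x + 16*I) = x^4 - 2*x^3 - 14*I*x^3 - 48*x^2 + 28*I*x^2 + 96*x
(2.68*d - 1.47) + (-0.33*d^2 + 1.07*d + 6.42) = -0.33*d^2 + 3.75*d + 4.95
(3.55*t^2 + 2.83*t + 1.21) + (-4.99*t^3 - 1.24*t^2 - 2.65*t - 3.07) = -4.99*t^3 + 2.31*t^2 + 0.18*t - 1.86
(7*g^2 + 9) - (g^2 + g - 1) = 6*g^2 - g + 10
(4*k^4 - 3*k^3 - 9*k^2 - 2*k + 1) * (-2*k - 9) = -8*k^5 - 30*k^4 + 45*k^3 + 85*k^2 + 16*k - 9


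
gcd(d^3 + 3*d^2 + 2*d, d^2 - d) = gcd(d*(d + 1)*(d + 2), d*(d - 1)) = d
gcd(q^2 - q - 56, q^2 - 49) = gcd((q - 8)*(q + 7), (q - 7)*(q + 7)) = q + 7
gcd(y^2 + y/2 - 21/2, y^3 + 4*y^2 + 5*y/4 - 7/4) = y + 7/2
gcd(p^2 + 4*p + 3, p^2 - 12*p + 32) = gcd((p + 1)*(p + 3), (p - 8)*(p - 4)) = 1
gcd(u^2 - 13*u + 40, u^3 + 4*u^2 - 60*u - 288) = u - 8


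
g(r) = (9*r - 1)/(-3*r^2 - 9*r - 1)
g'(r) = (6*r + 9)*(9*r - 1)/(-3*r^2 - 9*r - 1)^2 + 9/(-3*r^2 - 9*r - 1)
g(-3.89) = 3.16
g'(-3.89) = 3.19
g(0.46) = -0.54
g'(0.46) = -0.45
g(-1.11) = -2.08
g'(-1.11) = 0.78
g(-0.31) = -2.52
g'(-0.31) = -6.01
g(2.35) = -0.52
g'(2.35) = 0.08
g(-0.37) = -2.26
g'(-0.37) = -3.28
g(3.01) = -0.47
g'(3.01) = 0.07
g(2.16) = -0.54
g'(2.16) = 0.08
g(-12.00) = 0.34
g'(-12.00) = 0.04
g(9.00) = -0.25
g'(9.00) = 0.02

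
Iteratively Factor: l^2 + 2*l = (l + 2)*(l)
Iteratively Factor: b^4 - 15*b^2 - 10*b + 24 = (b - 4)*(b^3 + 4*b^2 + b - 6) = (b - 4)*(b + 2)*(b^2 + 2*b - 3) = (b - 4)*(b + 2)*(b + 3)*(b - 1)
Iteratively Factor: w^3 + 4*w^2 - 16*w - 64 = (w + 4)*(w^2 - 16) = (w - 4)*(w + 4)*(w + 4)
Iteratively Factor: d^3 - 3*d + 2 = (d - 1)*(d^2 + d - 2) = (d - 1)*(d + 2)*(d - 1)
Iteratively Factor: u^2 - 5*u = (u - 5)*(u)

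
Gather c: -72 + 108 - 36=0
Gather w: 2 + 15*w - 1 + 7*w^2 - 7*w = 7*w^2 + 8*w + 1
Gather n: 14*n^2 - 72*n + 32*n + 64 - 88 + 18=14*n^2 - 40*n - 6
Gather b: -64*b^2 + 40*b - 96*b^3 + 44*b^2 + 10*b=-96*b^3 - 20*b^2 + 50*b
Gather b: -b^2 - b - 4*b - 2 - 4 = -b^2 - 5*b - 6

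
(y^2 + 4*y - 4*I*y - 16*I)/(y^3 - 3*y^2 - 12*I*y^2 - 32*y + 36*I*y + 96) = (y + 4)/(y^2 - y*(3 + 8*I) + 24*I)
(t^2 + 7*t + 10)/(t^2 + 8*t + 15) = (t + 2)/(t + 3)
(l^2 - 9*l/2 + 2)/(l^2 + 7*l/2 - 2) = (l - 4)/(l + 4)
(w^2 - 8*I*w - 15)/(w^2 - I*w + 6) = (w - 5*I)/(w + 2*I)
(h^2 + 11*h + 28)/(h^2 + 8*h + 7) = (h + 4)/(h + 1)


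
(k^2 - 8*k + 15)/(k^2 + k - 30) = (k - 3)/(k + 6)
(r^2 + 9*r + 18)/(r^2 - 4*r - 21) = (r + 6)/(r - 7)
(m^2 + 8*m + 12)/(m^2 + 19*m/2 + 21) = 2*(m + 2)/(2*m + 7)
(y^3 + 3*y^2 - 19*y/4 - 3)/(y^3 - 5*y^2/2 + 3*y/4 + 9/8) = 2*(y + 4)/(2*y - 3)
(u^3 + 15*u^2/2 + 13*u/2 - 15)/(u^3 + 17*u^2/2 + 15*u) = (u - 1)/u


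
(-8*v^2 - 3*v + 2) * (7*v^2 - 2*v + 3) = -56*v^4 - 5*v^3 - 4*v^2 - 13*v + 6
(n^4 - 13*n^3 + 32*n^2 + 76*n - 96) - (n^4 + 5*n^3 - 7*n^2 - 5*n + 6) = -18*n^3 + 39*n^2 + 81*n - 102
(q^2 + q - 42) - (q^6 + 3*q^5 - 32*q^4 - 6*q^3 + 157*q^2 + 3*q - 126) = -q^6 - 3*q^5 + 32*q^4 + 6*q^3 - 156*q^2 - 2*q + 84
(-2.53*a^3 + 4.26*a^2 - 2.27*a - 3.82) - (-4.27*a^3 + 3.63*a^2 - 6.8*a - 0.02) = 1.74*a^3 + 0.63*a^2 + 4.53*a - 3.8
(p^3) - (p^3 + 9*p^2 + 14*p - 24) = -9*p^2 - 14*p + 24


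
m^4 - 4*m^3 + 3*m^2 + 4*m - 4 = (m - 2)^2*(m - 1)*(m + 1)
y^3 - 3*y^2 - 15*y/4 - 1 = (y - 4)*(y + 1/2)^2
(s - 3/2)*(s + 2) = s^2 + s/2 - 3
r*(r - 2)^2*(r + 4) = r^4 - 12*r^2 + 16*r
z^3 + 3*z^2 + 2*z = z*(z + 1)*(z + 2)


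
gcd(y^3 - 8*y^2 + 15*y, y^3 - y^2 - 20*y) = y^2 - 5*y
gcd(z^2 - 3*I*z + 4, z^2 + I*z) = z + I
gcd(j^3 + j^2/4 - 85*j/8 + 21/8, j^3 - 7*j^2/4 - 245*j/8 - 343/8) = j + 7/2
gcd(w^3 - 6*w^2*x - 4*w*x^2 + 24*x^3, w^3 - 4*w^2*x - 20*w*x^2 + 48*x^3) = w^2 - 8*w*x + 12*x^2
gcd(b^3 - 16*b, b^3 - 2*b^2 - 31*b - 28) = b + 4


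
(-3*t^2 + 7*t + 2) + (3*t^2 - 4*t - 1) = 3*t + 1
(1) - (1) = 0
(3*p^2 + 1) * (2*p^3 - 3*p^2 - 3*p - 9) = 6*p^5 - 9*p^4 - 7*p^3 - 30*p^2 - 3*p - 9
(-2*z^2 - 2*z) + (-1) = -2*z^2 - 2*z - 1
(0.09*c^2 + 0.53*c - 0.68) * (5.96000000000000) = 0.5364*c^2 + 3.1588*c - 4.0528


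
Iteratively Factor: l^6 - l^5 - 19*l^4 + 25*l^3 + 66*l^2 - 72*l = (l - 1)*(l^5 - 19*l^3 + 6*l^2 + 72*l) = (l - 3)*(l - 1)*(l^4 + 3*l^3 - 10*l^2 - 24*l) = (l - 3)*(l - 1)*(l + 4)*(l^3 - l^2 - 6*l) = (l - 3)*(l - 1)*(l + 2)*(l + 4)*(l^2 - 3*l) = (l - 3)^2*(l - 1)*(l + 2)*(l + 4)*(l)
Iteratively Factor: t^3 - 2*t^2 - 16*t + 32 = (t - 2)*(t^2 - 16) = (t - 4)*(t - 2)*(t + 4)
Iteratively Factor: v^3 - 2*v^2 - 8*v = (v + 2)*(v^2 - 4*v) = v*(v + 2)*(v - 4)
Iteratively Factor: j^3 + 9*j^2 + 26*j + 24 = (j + 2)*(j^2 + 7*j + 12) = (j + 2)*(j + 4)*(j + 3)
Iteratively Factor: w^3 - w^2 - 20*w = (w - 5)*(w^2 + 4*w) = w*(w - 5)*(w + 4)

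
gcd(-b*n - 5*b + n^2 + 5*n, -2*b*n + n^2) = 1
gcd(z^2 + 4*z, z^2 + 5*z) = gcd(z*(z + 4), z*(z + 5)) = z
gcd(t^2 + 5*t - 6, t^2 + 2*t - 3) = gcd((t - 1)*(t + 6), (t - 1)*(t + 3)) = t - 1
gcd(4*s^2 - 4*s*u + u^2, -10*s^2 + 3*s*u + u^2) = 2*s - u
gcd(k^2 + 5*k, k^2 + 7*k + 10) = k + 5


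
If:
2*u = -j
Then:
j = -2*u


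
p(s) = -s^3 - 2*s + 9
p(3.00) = -24.00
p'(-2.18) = -16.26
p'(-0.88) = -4.32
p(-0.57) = 10.33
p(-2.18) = 23.72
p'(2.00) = -14.00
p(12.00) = -1743.00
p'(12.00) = -434.00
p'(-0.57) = -2.97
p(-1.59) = 16.20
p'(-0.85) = -4.17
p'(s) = -3*s^2 - 2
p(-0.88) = 11.44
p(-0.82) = 11.19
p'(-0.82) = -4.02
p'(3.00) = -29.00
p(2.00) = -3.00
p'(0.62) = -3.15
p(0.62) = 7.52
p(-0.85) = 11.31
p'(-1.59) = -9.58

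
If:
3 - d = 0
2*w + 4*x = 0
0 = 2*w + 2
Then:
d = 3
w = -1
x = 1/2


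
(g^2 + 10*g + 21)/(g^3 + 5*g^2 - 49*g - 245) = (g + 3)/(g^2 - 2*g - 35)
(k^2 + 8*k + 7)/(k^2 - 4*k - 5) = (k + 7)/(k - 5)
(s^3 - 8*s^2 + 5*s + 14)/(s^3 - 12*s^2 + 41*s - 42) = (s + 1)/(s - 3)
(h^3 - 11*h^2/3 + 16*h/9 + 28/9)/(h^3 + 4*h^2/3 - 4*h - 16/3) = (9*h^2 - 15*h - 14)/(3*(3*h^2 + 10*h + 8))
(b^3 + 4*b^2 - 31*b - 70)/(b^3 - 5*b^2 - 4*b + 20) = (b + 7)/(b - 2)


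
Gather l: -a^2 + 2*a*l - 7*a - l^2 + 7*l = -a^2 - 7*a - l^2 + l*(2*a + 7)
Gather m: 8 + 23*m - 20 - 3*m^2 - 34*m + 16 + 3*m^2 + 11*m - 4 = 0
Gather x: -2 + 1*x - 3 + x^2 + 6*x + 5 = x^2 + 7*x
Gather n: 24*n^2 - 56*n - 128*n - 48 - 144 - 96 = 24*n^2 - 184*n - 288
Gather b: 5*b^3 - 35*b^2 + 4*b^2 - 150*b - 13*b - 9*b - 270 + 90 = 5*b^3 - 31*b^2 - 172*b - 180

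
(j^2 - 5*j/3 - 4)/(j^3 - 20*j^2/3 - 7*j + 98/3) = (3*j^2 - 5*j - 12)/(3*j^3 - 20*j^2 - 21*j + 98)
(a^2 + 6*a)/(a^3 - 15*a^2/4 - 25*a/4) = 4*(a + 6)/(4*a^2 - 15*a - 25)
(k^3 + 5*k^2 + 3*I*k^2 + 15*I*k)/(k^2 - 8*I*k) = (k^2 + k*(5 + 3*I) + 15*I)/(k - 8*I)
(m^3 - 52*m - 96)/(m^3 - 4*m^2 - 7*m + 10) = (m^2 - 2*m - 48)/(m^2 - 6*m + 5)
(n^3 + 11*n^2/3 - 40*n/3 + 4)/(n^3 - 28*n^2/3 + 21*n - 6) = (n^2 + 4*n - 12)/(n^2 - 9*n + 18)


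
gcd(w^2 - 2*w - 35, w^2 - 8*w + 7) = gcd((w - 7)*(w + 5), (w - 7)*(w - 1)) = w - 7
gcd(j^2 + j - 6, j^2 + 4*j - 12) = j - 2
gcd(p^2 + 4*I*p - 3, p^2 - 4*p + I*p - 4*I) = p + I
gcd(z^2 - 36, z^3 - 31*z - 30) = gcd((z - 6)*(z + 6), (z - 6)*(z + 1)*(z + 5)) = z - 6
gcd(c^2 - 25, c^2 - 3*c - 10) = c - 5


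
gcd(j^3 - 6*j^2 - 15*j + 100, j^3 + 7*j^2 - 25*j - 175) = j - 5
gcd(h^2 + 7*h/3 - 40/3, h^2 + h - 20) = h + 5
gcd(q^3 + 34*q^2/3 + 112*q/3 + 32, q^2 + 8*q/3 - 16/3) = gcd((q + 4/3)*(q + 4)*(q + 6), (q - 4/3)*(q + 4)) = q + 4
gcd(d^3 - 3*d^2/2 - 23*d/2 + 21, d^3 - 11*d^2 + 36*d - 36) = d^2 - 5*d + 6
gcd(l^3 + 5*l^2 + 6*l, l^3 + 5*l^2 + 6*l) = l^3 + 5*l^2 + 6*l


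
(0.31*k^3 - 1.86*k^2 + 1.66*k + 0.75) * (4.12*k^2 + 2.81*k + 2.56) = 1.2772*k^5 - 6.7921*k^4 + 2.4062*k^3 + 2.993*k^2 + 6.3571*k + 1.92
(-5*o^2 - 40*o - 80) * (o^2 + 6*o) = -5*o^4 - 70*o^3 - 320*o^2 - 480*o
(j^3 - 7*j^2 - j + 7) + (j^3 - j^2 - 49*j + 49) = 2*j^3 - 8*j^2 - 50*j + 56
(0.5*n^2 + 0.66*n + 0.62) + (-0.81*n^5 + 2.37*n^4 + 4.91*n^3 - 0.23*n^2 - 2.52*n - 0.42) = -0.81*n^5 + 2.37*n^4 + 4.91*n^3 + 0.27*n^2 - 1.86*n + 0.2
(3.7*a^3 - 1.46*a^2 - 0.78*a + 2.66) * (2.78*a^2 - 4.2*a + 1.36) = 10.286*a^5 - 19.5988*a^4 + 8.9956*a^3 + 8.6852*a^2 - 12.2328*a + 3.6176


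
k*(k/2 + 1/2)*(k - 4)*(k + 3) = k^4/2 - 13*k^2/2 - 6*k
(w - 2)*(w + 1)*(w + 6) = w^3 + 5*w^2 - 8*w - 12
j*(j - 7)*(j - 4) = j^3 - 11*j^2 + 28*j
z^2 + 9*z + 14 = (z + 2)*(z + 7)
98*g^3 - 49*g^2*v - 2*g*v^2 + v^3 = (-7*g + v)*(-2*g + v)*(7*g + v)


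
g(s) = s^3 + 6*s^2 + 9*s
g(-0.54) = -3.27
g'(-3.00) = 0.00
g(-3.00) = 0.00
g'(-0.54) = 3.39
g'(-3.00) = 0.00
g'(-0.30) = 5.67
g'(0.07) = 9.85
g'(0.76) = 19.85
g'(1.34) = 30.47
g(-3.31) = -0.32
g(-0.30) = -2.19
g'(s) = 3*s^2 + 12*s + 9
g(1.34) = 25.24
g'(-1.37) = -1.81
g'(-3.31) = 2.15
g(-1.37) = -3.64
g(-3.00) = 0.00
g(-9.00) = -324.00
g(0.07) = 0.66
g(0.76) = 10.74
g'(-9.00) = 144.00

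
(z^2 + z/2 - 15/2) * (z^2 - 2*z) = z^4 - 3*z^3/2 - 17*z^2/2 + 15*z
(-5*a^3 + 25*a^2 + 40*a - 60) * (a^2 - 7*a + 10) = -5*a^5 + 60*a^4 - 185*a^3 - 90*a^2 + 820*a - 600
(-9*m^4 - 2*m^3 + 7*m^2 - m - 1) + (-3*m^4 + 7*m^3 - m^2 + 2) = -12*m^4 + 5*m^3 + 6*m^2 - m + 1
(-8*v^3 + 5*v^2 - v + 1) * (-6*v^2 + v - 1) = 48*v^5 - 38*v^4 + 19*v^3 - 12*v^2 + 2*v - 1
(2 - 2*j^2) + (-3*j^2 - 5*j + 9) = -5*j^2 - 5*j + 11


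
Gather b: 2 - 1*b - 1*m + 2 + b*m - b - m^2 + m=b*(m - 2) - m^2 + 4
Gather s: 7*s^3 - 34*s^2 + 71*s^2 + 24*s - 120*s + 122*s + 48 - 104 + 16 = 7*s^3 + 37*s^2 + 26*s - 40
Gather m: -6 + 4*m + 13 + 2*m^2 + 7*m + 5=2*m^2 + 11*m + 12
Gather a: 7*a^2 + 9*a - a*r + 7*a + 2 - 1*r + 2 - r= 7*a^2 + a*(16 - r) - 2*r + 4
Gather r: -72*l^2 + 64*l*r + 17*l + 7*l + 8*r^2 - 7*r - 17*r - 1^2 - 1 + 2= -72*l^2 + 24*l + 8*r^2 + r*(64*l - 24)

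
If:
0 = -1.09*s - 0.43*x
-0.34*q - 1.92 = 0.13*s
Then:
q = 0.150836481381543*x - 5.64705882352941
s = -0.394495412844037*x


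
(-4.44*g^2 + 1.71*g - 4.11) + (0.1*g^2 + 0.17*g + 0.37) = -4.34*g^2 + 1.88*g - 3.74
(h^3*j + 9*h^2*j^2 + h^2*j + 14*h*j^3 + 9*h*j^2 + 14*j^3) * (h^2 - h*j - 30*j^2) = h^5*j + 8*h^4*j^2 + h^4*j - 25*h^3*j^3 + 8*h^3*j^2 - 284*h^2*j^4 - 25*h^2*j^3 - 420*h*j^5 - 284*h*j^4 - 420*j^5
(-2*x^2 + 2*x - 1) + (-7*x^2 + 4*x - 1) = -9*x^2 + 6*x - 2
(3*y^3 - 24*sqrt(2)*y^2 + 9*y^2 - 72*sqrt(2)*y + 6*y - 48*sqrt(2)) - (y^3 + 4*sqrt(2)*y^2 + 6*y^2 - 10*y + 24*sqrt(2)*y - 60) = 2*y^3 - 28*sqrt(2)*y^2 + 3*y^2 - 96*sqrt(2)*y + 16*y - 48*sqrt(2) + 60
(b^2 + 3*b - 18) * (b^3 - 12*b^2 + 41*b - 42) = b^5 - 9*b^4 - 13*b^3 + 297*b^2 - 864*b + 756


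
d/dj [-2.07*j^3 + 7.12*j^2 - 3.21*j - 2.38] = -6.21*j^2 + 14.24*j - 3.21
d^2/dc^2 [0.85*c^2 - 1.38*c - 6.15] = 1.70000000000000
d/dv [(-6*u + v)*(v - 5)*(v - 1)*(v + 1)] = -18*u*v^2 + 60*u*v + 6*u + 4*v^3 - 15*v^2 - 2*v + 5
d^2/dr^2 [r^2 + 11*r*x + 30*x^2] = 2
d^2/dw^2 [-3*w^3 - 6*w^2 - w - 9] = -18*w - 12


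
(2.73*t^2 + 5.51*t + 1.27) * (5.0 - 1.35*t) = -3.6855*t^3 + 6.2115*t^2 + 25.8355*t + 6.35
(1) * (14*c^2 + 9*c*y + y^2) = 14*c^2 + 9*c*y + y^2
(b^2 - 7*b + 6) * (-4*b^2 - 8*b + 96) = -4*b^4 + 20*b^3 + 128*b^2 - 720*b + 576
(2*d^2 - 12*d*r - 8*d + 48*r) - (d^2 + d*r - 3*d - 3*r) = d^2 - 13*d*r - 5*d + 51*r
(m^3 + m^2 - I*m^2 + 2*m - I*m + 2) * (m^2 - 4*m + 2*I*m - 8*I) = m^5 - 3*m^4 + I*m^4 - 3*I*m^3 - 12*m^2 - 16*m - 12*I*m - 16*I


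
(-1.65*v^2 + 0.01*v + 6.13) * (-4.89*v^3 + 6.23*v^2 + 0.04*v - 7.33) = 8.0685*v^5 - 10.3284*v^4 - 29.9794*v^3 + 50.2848*v^2 + 0.1719*v - 44.9329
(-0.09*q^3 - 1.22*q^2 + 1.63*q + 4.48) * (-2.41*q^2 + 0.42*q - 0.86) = 0.2169*q^5 + 2.9024*q^4 - 4.3633*q^3 - 9.063*q^2 + 0.4798*q - 3.8528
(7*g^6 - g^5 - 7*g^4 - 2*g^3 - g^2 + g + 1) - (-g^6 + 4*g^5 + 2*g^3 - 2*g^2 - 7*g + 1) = 8*g^6 - 5*g^5 - 7*g^4 - 4*g^3 + g^2 + 8*g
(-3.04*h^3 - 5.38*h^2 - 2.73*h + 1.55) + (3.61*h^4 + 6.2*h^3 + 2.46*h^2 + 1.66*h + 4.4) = 3.61*h^4 + 3.16*h^3 - 2.92*h^2 - 1.07*h + 5.95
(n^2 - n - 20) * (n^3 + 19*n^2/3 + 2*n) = n^5 + 16*n^4/3 - 73*n^3/3 - 386*n^2/3 - 40*n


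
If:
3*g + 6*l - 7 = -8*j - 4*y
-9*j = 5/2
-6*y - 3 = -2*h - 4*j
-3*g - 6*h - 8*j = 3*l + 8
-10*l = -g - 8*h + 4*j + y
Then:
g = 34513/2781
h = -10559/1854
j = -5/18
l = -8192/2781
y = -2395/927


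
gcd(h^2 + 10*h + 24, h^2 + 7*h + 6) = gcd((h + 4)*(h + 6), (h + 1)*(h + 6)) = h + 6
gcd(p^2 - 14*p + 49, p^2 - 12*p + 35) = p - 7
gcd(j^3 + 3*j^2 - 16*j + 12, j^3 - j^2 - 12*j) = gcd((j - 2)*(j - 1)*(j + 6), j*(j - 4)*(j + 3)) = 1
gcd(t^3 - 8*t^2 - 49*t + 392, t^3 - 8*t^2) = t - 8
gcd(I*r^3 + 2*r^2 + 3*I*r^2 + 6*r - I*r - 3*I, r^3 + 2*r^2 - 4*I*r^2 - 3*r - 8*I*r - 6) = r - I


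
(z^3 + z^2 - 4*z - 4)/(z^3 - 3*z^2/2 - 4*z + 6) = 2*(z + 1)/(2*z - 3)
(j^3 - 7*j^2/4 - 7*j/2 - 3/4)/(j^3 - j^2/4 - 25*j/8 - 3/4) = 2*(j^2 - 2*j - 3)/(2*j^2 - j - 6)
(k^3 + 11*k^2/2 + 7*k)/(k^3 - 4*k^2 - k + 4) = k*(2*k^2 + 11*k + 14)/(2*(k^3 - 4*k^2 - k + 4))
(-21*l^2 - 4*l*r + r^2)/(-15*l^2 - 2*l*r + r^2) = (-7*l + r)/(-5*l + r)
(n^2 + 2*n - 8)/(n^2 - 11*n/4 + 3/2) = 4*(n + 4)/(4*n - 3)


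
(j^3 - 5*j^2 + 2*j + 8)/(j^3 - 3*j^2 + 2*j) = (j^2 - 3*j - 4)/(j*(j - 1))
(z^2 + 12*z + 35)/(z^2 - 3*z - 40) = (z + 7)/(z - 8)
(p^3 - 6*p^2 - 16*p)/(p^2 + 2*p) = p - 8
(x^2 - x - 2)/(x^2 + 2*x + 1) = (x - 2)/(x + 1)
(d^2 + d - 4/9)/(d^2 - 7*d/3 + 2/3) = (d + 4/3)/(d - 2)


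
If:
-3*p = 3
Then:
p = -1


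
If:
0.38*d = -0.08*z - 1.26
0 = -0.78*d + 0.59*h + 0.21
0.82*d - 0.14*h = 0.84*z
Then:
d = -2.87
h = -4.15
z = -2.11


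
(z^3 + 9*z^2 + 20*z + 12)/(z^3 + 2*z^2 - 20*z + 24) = (z^2 + 3*z + 2)/(z^2 - 4*z + 4)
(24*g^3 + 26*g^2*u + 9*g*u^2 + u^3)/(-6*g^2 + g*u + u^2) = (8*g^2 + 6*g*u + u^2)/(-2*g + u)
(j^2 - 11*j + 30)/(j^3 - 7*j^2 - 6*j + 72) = (j - 5)/(j^2 - j - 12)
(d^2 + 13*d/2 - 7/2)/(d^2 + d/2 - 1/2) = (d + 7)/(d + 1)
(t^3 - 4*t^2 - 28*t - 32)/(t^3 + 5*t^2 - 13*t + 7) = (t^3 - 4*t^2 - 28*t - 32)/(t^3 + 5*t^2 - 13*t + 7)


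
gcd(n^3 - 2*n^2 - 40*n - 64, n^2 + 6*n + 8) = n^2 + 6*n + 8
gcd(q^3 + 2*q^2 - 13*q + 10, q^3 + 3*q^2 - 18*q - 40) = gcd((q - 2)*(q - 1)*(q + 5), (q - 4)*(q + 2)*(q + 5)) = q + 5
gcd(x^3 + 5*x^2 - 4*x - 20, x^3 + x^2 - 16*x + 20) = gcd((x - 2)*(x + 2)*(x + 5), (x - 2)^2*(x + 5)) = x^2 + 3*x - 10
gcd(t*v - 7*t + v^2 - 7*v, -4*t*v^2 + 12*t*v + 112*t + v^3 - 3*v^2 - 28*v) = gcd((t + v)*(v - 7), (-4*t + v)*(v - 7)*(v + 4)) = v - 7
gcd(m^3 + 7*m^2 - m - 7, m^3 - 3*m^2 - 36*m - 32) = m + 1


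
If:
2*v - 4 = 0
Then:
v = 2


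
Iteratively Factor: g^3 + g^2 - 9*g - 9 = (g + 1)*(g^2 - 9) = (g + 1)*(g + 3)*(g - 3)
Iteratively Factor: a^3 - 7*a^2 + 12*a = (a - 3)*(a^2 - 4*a) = (a - 4)*(a - 3)*(a)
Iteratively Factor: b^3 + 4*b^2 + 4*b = (b + 2)*(b^2 + 2*b) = b*(b + 2)*(b + 2)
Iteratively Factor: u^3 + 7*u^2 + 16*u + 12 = (u + 2)*(u^2 + 5*u + 6) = (u + 2)*(u + 3)*(u + 2)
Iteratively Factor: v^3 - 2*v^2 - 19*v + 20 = (v - 1)*(v^2 - v - 20) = (v - 1)*(v + 4)*(v - 5)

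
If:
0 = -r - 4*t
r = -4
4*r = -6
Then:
No Solution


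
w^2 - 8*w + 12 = (w - 6)*(w - 2)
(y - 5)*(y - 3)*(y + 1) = y^3 - 7*y^2 + 7*y + 15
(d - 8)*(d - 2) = d^2 - 10*d + 16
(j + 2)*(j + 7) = j^2 + 9*j + 14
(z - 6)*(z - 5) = z^2 - 11*z + 30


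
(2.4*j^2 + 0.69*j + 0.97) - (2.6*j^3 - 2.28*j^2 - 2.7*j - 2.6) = -2.6*j^3 + 4.68*j^2 + 3.39*j + 3.57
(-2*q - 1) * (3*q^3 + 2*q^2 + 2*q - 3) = -6*q^4 - 7*q^3 - 6*q^2 + 4*q + 3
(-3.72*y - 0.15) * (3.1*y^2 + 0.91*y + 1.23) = -11.532*y^3 - 3.8502*y^2 - 4.7121*y - 0.1845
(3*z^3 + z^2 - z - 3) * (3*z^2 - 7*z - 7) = 9*z^5 - 18*z^4 - 31*z^3 - 9*z^2 + 28*z + 21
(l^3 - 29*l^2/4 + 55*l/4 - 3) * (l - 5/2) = l^4 - 39*l^3/4 + 255*l^2/8 - 299*l/8 + 15/2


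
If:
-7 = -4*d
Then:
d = 7/4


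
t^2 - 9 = (t - 3)*(t + 3)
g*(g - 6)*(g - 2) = g^3 - 8*g^2 + 12*g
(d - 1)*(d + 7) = d^2 + 6*d - 7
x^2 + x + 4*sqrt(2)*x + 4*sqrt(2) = (x + 1)*(x + 4*sqrt(2))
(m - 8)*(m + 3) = m^2 - 5*m - 24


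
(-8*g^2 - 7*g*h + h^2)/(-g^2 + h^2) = (8*g - h)/(g - h)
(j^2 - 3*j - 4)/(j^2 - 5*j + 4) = (j + 1)/(j - 1)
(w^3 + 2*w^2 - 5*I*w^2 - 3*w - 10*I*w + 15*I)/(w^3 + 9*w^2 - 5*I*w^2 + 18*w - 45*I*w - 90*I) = (w - 1)/(w + 6)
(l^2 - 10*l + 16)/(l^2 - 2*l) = (l - 8)/l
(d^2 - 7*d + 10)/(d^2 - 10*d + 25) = (d - 2)/(d - 5)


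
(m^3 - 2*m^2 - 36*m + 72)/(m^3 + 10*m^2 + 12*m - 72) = (m - 6)/(m + 6)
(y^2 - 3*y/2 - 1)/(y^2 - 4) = (y + 1/2)/(y + 2)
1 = 1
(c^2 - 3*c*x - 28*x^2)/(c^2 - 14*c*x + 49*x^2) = (-c - 4*x)/(-c + 7*x)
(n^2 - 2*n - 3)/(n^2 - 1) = (n - 3)/(n - 1)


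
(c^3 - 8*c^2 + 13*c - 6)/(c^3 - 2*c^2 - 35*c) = (-c^3 + 8*c^2 - 13*c + 6)/(c*(-c^2 + 2*c + 35))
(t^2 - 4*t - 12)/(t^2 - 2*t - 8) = (t - 6)/(t - 4)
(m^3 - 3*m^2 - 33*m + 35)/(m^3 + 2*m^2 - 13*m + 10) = (m - 7)/(m - 2)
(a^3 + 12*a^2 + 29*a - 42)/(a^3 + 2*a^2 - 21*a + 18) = (a + 7)/(a - 3)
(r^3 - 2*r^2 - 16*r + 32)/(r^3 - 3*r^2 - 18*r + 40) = (r - 4)/(r - 5)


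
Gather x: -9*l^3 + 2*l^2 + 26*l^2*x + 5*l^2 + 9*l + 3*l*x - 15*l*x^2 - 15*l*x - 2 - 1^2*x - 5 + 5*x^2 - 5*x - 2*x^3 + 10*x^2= -9*l^3 + 7*l^2 + 9*l - 2*x^3 + x^2*(15 - 15*l) + x*(26*l^2 - 12*l - 6) - 7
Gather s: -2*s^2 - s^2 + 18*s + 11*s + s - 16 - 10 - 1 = -3*s^2 + 30*s - 27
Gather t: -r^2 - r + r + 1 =1 - r^2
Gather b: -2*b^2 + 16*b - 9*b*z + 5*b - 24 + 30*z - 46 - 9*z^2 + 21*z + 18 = -2*b^2 + b*(21 - 9*z) - 9*z^2 + 51*z - 52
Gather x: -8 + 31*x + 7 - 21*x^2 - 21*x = -21*x^2 + 10*x - 1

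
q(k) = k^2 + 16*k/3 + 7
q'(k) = 2*k + 16/3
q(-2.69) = -0.11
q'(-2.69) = -0.05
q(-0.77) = 3.49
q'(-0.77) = 3.79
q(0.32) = 8.81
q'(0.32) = 5.97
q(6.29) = 80.11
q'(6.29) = 17.91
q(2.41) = 25.66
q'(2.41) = 10.15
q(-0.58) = 4.24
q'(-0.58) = 4.17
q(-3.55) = 0.67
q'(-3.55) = -1.77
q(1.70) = 18.96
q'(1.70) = 8.73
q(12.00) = 215.00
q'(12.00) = 29.33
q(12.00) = 215.00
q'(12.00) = 29.33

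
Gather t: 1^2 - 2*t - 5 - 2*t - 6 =-4*t - 10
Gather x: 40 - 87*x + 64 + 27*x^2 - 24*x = 27*x^2 - 111*x + 104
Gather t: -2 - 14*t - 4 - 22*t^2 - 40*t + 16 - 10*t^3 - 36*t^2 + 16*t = -10*t^3 - 58*t^2 - 38*t + 10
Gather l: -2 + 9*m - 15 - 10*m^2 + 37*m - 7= -10*m^2 + 46*m - 24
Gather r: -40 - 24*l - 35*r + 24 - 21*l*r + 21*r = -24*l + r*(-21*l - 14) - 16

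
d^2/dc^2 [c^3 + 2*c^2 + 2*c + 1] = 6*c + 4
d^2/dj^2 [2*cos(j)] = -2*cos(j)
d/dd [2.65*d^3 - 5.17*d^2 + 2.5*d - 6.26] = 7.95*d^2 - 10.34*d + 2.5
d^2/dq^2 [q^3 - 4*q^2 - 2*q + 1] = 6*q - 8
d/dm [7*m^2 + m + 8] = 14*m + 1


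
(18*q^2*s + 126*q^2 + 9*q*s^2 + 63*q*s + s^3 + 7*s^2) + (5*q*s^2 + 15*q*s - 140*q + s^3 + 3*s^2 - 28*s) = 18*q^2*s + 126*q^2 + 14*q*s^2 + 78*q*s - 140*q + 2*s^3 + 10*s^2 - 28*s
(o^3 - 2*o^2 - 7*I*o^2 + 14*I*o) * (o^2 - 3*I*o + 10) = o^5 - 2*o^4 - 10*I*o^4 - 11*o^3 + 20*I*o^3 + 22*o^2 - 70*I*o^2 + 140*I*o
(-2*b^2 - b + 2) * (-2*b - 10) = 4*b^3 + 22*b^2 + 6*b - 20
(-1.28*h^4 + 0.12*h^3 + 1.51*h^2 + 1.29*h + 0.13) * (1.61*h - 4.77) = -2.0608*h^5 + 6.2988*h^4 + 1.8587*h^3 - 5.1258*h^2 - 5.944*h - 0.6201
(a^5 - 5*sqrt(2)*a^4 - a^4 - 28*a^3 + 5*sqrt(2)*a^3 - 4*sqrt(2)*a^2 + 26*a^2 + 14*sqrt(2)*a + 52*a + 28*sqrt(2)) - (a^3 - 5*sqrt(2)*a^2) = a^5 - 5*sqrt(2)*a^4 - a^4 - 29*a^3 + 5*sqrt(2)*a^3 + sqrt(2)*a^2 + 26*a^2 + 14*sqrt(2)*a + 52*a + 28*sqrt(2)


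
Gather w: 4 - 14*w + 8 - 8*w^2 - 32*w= -8*w^2 - 46*w + 12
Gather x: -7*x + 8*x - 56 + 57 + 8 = x + 9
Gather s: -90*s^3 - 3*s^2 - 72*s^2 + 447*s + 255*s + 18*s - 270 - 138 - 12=-90*s^3 - 75*s^2 + 720*s - 420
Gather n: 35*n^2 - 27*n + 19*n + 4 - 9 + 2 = 35*n^2 - 8*n - 3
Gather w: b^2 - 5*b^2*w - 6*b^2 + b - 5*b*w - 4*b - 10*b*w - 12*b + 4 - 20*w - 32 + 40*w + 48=-5*b^2 - 15*b + w*(-5*b^2 - 15*b + 20) + 20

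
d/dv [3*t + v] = 1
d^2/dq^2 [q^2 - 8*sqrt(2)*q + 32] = 2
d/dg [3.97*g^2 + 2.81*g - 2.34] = 7.94*g + 2.81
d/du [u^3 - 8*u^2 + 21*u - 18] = 3*u^2 - 16*u + 21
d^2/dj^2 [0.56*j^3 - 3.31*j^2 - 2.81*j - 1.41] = 3.36*j - 6.62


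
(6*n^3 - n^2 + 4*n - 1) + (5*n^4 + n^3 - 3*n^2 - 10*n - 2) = 5*n^4 + 7*n^3 - 4*n^2 - 6*n - 3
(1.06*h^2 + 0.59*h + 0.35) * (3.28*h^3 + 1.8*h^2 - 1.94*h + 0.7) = 3.4768*h^5 + 3.8432*h^4 + 0.1536*h^3 + 0.2274*h^2 - 0.266*h + 0.245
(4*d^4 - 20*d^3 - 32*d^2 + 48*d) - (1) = 4*d^4 - 20*d^3 - 32*d^2 + 48*d - 1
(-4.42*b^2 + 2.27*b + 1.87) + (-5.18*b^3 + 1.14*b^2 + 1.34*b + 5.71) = -5.18*b^3 - 3.28*b^2 + 3.61*b + 7.58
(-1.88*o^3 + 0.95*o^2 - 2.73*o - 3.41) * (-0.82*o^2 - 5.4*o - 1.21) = 1.5416*o^5 + 9.373*o^4 - 0.6166*o^3 + 16.3887*o^2 + 21.7173*o + 4.1261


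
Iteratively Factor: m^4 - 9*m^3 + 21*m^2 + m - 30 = (m - 2)*(m^3 - 7*m^2 + 7*m + 15) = (m - 3)*(m - 2)*(m^2 - 4*m - 5) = (m - 5)*(m - 3)*(m - 2)*(m + 1)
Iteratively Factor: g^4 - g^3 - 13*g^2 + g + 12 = (g + 1)*(g^3 - 2*g^2 - 11*g + 12) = (g + 1)*(g + 3)*(g^2 - 5*g + 4) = (g - 1)*(g + 1)*(g + 3)*(g - 4)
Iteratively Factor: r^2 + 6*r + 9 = (r + 3)*(r + 3)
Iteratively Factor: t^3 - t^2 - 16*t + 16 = (t - 4)*(t^2 + 3*t - 4) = (t - 4)*(t + 4)*(t - 1)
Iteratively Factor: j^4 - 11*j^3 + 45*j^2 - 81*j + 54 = (j - 3)*(j^3 - 8*j^2 + 21*j - 18) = (j - 3)*(j - 2)*(j^2 - 6*j + 9) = (j - 3)^2*(j - 2)*(j - 3)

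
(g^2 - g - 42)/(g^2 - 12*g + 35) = (g + 6)/(g - 5)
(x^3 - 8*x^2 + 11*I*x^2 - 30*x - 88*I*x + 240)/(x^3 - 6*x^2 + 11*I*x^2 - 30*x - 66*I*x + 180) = (x - 8)/(x - 6)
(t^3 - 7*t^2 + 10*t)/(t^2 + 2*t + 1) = t*(t^2 - 7*t + 10)/(t^2 + 2*t + 1)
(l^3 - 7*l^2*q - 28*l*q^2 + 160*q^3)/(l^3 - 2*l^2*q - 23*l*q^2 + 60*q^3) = (-l + 8*q)/(-l + 3*q)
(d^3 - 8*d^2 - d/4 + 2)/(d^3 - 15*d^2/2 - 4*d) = (d - 1/2)/d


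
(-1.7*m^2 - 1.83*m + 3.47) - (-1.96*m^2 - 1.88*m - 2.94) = 0.26*m^2 + 0.0499999999999998*m + 6.41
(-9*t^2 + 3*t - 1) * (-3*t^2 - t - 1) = 27*t^4 + 9*t^2 - 2*t + 1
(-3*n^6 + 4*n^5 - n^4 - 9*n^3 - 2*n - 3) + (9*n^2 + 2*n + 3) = -3*n^6 + 4*n^5 - n^4 - 9*n^3 + 9*n^2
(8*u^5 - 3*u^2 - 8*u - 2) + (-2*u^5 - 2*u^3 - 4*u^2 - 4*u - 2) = 6*u^5 - 2*u^3 - 7*u^2 - 12*u - 4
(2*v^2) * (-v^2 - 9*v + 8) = -2*v^4 - 18*v^3 + 16*v^2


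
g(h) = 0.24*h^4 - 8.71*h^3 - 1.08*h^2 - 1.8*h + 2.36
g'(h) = 0.96*h^3 - 26.13*h^2 - 2.16*h - 1.8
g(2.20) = -93.95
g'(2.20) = -122.80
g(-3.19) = 304.71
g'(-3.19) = -291.97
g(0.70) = -2.36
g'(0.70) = -15.79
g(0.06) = 2.25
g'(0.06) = -2.02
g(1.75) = -48.53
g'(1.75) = -80.46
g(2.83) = -193.40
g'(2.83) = -195.43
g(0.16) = 2.01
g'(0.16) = -2.81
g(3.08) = -246.32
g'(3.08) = -228.28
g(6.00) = -1617.64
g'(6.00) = -748.08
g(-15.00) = 41332.61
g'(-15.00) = -9088.65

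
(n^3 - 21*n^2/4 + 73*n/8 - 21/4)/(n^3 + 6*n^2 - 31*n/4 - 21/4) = (4*n^2 - 15*n + 14)/(2*(2*n^2 + 15*n + 7))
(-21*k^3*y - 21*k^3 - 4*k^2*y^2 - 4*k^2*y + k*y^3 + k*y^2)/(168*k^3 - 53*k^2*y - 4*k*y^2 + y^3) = k*(-21*k^2*y - 21*k^2 - 4*k*y^2 - 4*k*y + y^3 + y^2)/(168*k^3 - 53*k^2*y - 4*k*y^2 + y^3)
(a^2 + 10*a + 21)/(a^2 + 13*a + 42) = (a + 3)/(a + 6)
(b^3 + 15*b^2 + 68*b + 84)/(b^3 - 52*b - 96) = (b + 7)/(b - 8)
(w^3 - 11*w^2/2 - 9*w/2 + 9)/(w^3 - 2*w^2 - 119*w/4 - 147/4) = 2*(w^2 - 7*w + 6)/(2*w^2 - 7*w - 49)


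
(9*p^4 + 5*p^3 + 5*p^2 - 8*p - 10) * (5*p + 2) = 45*p^5 + 43*p^4 + 35*p^3 - 30*p^2 - 66*p - 20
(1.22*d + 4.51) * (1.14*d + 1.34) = 1.3908*d^2 + 6.7762*d + 6.0434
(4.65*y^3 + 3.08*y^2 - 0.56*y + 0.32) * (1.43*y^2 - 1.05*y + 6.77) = 6.6495*y^5 - 0.4781*y^4 + 27.4457*y^3 + 21.8972*y^2 - 4.1272*y + 2.1664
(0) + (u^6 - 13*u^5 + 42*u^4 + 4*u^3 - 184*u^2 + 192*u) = u^6 - 13*u^5 + 42*u^4 + 4*u^3 - 184*u^2 + 192*u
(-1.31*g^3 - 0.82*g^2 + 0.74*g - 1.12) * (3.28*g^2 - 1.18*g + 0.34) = -4.2968*g^5 - 1.1438*g^4 + 2.9494*g^3 - 4.8256*g^2 + 1.5732*g - 0.3808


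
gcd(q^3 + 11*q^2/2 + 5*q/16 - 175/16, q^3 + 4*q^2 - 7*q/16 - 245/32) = q^2 + q/2 - 35/16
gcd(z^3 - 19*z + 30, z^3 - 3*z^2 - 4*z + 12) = z^2 - 5*z + 6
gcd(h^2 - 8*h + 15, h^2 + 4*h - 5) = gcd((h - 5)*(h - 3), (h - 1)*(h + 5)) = 1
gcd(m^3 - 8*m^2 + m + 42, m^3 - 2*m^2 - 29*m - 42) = m^2 - 5*m - 14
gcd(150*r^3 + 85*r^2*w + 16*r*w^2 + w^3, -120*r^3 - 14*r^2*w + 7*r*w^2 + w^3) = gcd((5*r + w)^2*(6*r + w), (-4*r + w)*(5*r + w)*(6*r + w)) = 30*r^2 + 11*r*w + w^2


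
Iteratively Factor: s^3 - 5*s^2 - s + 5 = (s - 5)*(s^2 - 1) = (s - 5)*(s + 1)*(s - 1)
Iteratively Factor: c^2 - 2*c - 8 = (c + 2)*(c - 4)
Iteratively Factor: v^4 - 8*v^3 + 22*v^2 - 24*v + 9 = (v - 1)*(v^3 - 7*v^2 + 15*v - 9) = (v - 3)*(v - 1)*(v^2 - 4*v + 3) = (v - 3)*(v - 1)^2*(v - 3)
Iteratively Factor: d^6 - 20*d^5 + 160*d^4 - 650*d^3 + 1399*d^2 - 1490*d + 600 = (d - 3)*(d^5 - 17*d^4 + 109*d^3 - 323*d^2 + 430*d - 200) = (d - 5)*(d - 3)*(d^4 - 12*d^3 + 49*d^2 - 78*d + 40) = (d - 5)*(d - 4)*(d - 3)*(d^3 - 8*d^2 + 17*d - 10) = (d - 5)^2*(d - 4)*(d - 3)*(d^2 - 3*d + 2) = (d - 5)^2*(d - 4)*(d - 3)*(d - 1)*(d - 2)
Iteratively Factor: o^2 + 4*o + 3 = (o + 3)*(o + 1)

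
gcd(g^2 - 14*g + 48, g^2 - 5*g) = 1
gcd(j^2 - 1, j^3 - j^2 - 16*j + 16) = j - 1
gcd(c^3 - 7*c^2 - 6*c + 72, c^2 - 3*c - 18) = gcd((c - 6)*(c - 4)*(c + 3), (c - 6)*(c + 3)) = c^2 - 3*c - 18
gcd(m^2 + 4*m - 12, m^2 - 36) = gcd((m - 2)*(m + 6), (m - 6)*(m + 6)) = m + 6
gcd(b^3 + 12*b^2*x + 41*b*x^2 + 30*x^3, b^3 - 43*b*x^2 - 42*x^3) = b^2 + 7*b*x + 6*x^2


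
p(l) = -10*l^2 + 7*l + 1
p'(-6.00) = 127.00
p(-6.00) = -401.00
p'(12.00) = -233.00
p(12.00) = -1355.00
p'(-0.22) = 11.40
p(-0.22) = -1.02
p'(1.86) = -30.20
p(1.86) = -20.58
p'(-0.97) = 26.40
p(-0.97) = -15.20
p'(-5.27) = 112.40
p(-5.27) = -313.62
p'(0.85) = -10.00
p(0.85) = -0.27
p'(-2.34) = 53.80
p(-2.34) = -70.14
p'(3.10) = -55.00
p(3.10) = -73.40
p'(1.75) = -28.00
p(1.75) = -17.38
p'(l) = 7 - 20*l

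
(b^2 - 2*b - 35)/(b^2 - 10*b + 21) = (b + 5)/(b - 3)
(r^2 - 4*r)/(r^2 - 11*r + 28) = r/(r - 7)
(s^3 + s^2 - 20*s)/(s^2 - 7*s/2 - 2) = 2*s*(s + 5)/(2*s + 1)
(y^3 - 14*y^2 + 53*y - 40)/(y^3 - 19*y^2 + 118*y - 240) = (y - 1)/(y - 6)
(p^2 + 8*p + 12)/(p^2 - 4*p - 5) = (p^2 + 8*p + 12)/(p^2 - 4*p - 5)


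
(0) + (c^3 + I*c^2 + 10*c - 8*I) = c^3 + I*c^2 + 10*c - 8*I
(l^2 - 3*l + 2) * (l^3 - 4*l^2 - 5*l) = l^5 - 7*l^4 + 9*l^3 + 7*l^2 - 10*l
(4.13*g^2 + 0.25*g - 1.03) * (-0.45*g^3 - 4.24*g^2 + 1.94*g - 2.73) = -1.8585*g^5 - 17.6237*g^4 + 7.4157*g^3 - 6.4227*g^2 - 2.6807*g + 2.8119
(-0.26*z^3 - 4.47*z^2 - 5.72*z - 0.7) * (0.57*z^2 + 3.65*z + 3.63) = -0.1482*z^5 - 3.4969*z^4 - 20.5197*z^3 - 37.5031*z^2 - 23.3186*z - 2.541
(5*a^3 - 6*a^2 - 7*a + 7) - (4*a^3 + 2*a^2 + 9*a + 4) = a^3 - 8*a^2 - 16*a + 3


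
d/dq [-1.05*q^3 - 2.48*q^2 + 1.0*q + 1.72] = -3.15*q^2 - 4.96*q + 1.0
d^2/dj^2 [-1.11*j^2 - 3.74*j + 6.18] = -2.22000000000000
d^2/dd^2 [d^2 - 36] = 2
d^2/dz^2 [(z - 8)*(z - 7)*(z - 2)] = 6*z - 34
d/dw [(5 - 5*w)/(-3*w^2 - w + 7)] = 5*(3*w^2 + w - (w - 1)*(6*w + 1) - 7)/(3*w^2 + w - 7)^2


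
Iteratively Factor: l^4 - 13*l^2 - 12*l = (l - 4)*(l^3 + 4*l^2 + 3*l) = (l - 4)*(l + 1)*(l^2 + 3*l) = l*(l - 4)*(l + 1)*(l + 3)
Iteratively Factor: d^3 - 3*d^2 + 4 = (d - 2)*(d^2 - d - 2) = (d - 2)^2*(d + 1)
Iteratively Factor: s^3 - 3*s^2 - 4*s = (s)*(s^2 - 3*s - 4) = s*(s + 1)*(s - 4)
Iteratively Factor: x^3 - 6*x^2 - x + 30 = (x + 2)*(x^2 - 8*x + 15) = (x - 5)*(x + 2)*(x - 3)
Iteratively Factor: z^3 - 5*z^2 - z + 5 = (z - 5)*(z^2 - 1) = (z - 5)*(z + 1)*(z - 1)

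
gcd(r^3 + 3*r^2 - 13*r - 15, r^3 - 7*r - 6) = r^2 - 2*r - 3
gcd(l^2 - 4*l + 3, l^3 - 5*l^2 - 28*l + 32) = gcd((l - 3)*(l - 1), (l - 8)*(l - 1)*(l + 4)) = l - 1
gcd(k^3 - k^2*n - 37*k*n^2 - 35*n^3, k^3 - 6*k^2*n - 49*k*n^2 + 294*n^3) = k - 7*n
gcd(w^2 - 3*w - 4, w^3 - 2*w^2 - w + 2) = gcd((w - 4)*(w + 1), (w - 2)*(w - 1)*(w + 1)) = w + 1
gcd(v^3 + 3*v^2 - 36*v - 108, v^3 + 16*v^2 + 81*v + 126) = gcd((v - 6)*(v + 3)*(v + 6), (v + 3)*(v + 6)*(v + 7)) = v^2 + 9*v + 18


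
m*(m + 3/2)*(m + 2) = m^3 + 7*m^2/2 + 3*m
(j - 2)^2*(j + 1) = j^3 - 3*j^2 + 4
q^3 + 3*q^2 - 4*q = q*(q - 1)*(q + 4)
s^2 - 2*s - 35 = (s - 7)*(s + 5)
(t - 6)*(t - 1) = t^2 - 7*t + 6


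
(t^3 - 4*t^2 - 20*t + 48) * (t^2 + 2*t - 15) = t^5 - 2*t^4 - 43*t^3 + 68*t^2 + 396*t - 720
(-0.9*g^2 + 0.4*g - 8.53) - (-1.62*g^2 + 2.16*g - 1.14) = 0.72*g^2 - 1.76*g - 7.39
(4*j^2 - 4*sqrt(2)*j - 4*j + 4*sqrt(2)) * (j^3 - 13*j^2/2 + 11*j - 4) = 4*j^5 - 30*j^4 - 4*sqrt(2)*j^4 + 30*sqrt(2)*j^3 + 70*j^3 - 70*sqrt(2)*j^2 - 60*j^2 + 16*j + 60*sqrt(2)*j - 16*sqrt(2)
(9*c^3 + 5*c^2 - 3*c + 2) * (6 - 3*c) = -27*c^4 + 39*c^3 + 39*c^2 - 24*c + 12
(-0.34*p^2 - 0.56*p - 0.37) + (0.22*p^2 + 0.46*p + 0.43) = -0.12*p^2 - 0.1*p + 0.06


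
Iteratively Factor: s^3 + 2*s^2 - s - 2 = (s + 1)*(s^2 + s - 2) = (s + 1)*(s + 2)*(s - 1)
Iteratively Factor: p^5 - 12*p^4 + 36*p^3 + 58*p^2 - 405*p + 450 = (p + 3)*(p^4 - 15*p^3 + 81*p^2 - 185*p + 150) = (p - 5)*(p + 3)*(p^3 - 10*p^2 + 31*p - 30) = (p - 5)*(p - 3)*(p + 3)*(p^2 - 7*p + 10) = (p - 5)*(p - 3)*(p - 2)*(p + 3)*(p - 5)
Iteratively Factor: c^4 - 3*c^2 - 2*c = (c + 1)*(c^3 - c^2 - 2*c) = c*(c + 1)*(c^2 - c - 2) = c*(c - 2)*(c + 1)*(c + 1)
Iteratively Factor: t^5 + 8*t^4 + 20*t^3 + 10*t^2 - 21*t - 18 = (t - 1)*(t^4 + 9*t^3 + 29*t^2 + 39*t + 18) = (t - 1)*(t + 3)*(t^3 + 6*t^2 + 11*t + 6) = (t - 1)*(t + 3)^2*(t^2 + 3*t + 2) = (t - 1)*(t + 2)*(t + 3)^2*(t + 1)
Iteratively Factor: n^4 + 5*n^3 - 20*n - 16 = (n + 2)*(n^3 + 3*n^2 - 6*n - 8) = (n + 2)*(n + 4)*(n^2 - n - 2) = (n + 1)*(n + 2)*(n + 4)*(n - 2)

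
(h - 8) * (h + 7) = h^2 - h - 56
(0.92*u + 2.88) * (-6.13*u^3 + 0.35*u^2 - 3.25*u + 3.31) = -5.6396*u^4 - 17.3324*u^3 - 1.982*u^2 - 6.3148*u + 9.5328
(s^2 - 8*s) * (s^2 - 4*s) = s^4 - 12*s^3 + 32*s^2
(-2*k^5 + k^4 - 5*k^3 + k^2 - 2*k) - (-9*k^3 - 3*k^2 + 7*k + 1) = -2*k^5 + k^4 + 4*k^3 + 4*k^2 - 9*k - 1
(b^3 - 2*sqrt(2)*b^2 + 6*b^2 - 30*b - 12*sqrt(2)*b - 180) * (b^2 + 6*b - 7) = b^5 - 2*sqrt(2)*b^4 + 12*b^4 - 24*sqrt(2)*b^3 - b^3 - 402*b^2 - 58*sqrt(2)*b^2 - 870*b + 84*sqrt(2)*b + 1260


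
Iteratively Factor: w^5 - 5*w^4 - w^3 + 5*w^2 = (w - 1)*(w^4 - 4*w^3 - 5*w^2) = (w - 5)*(w - 1)*(w^3 + w^2) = w*(w - 5)*(w - 1)*(w^2 + w) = w*(w - 5)*(w - 1)*(w + 1)*(w)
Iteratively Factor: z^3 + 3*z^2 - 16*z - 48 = (z + 4)*(z^2 - z - 12) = (z - 4)*(z + 4)*(z + 3)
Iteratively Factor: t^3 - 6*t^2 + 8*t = (t)*(t^2 - 6*t + 8) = t*(t - 2)*(t - 4)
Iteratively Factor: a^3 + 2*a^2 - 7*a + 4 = (a - 1)*(a^2 + 3*a - 4) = (a - 1)*(a + 4)*(a - 1)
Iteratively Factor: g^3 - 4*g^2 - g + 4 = (g - 4)*(g^2 - 1) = (g - 4)*(g + 1)*(g - 1)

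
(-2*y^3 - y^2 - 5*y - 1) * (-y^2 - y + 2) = 2*y^5 + 3*y^4 + 2*y^3 + 4*y^2 - 9*y - 2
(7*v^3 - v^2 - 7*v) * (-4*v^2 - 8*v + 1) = -28*v^5 - 52*v^4 + 43*v^3 + 55*v^2 - 7*v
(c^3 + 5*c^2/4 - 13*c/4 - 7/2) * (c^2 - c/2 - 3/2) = c^5 + 3*c^4/4 - 43*c^3/8 - 15*c^2/4 + 53*c/8 + 21/4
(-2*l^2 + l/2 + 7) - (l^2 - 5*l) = -3*l^2 + 11*l/2 + 7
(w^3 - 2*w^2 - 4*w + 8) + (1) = w^3 - 2*w^2 - 4*w + 9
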